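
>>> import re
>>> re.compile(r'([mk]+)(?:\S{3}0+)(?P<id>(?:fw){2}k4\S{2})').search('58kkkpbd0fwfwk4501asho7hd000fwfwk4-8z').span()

Pattern: one or more of one of [mk] (captured); then exactly 3 of a non-whitespace character, then one or more of the literal '0' (non-capturing group); then the literal 'fw' repeated 2 times, then the literal 'k4', then exactly 2 of a non-whitespace character (captured as 'id').
`re.search` scans for the first position where the pattern succeeds.
The match spans [2:17] → 'kkkpbd0fwfwk450'.
Captured: group 1 = 'kkk', group 2 = 'fwfwk450'.

(2, 17)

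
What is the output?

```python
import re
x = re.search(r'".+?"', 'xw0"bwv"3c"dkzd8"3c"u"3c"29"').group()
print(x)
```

"bwv"

`re.search` scans for the first position where the pattern succeeds.
The match spans [3:8] → '"bwv"'.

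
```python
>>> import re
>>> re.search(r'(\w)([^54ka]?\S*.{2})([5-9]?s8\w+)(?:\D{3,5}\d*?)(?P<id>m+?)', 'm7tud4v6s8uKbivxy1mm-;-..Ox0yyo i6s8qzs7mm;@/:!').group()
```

'm7tud4v6s8uKbivxy1m'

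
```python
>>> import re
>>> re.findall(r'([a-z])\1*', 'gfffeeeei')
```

['g', 'f', 'e', 'i']

A backreference is literal: `\1` must see the identical characters the first group matched.
Scanning left to right: at [0:1] match 'g', group 1 = 'g'; at [1:4] match 'fff', group 1 = 'f'; at [4:8] match 'eeee', group 1 = 'e'; at [8:9] match 'i', group 1 = 'i'.
`findall` collects group 1 from each match (4 total).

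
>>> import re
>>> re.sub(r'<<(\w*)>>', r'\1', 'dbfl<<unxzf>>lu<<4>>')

Matches: at [4:13] → '<<unxzf>>'; at [15:20] → '<<4>>'.
The replacement refers to a captured group, so each match is rewritten using its own captured text.

'dbflunxzflu4'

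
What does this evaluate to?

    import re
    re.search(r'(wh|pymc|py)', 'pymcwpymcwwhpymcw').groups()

('pymc',)

The match spans [0:4] → 'pymc'.
Captured: group 1 = 'pymc'.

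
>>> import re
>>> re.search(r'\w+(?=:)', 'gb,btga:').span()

(3, 7)

Lookahead/lookbehind check context without consuming it, so the matched span excludes the asserted characters.
`re.search` tries every starting position until one works.
The match spans [3:7] → 'btga'.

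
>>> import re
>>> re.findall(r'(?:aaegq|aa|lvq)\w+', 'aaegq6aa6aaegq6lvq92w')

Since nothing is captured, `findall` lists the 1 matched substring directly.

['aaegq6aa6aaegq6lvq92w']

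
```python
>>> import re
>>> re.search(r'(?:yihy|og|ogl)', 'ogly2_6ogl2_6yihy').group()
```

Alternation isn't longest-match — the leftmost alternative that fits at this position is chosen.
The match spans [0:2] → 'og'.

'og'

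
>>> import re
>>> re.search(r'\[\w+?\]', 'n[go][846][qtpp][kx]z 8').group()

The match spans [1:5] → '[go]'.

'[go]'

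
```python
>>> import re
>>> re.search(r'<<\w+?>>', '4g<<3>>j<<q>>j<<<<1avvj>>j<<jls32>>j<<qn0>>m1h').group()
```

'<<3>>'

The match spans [2:7] → '<<3>>'.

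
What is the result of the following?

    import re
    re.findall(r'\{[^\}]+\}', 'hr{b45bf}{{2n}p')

Scanning left to right: at [2:9] → '{b45bf}'; at [9:14] → '{{2n}'.
No capturing groups, so `findall` returns the 2 full match strings.

['{b45bf}', '{{2n}']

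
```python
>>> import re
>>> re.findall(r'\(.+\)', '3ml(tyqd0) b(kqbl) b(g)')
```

Since nothing is captured, `findall` lists the 1 matched substring directly.

['(tyqd0) b(kqbl) b(g)']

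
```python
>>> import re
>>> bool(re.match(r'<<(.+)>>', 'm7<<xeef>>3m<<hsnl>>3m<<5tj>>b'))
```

`re.match` only tries the pattern at the start of the string.
Here the pattern fails at index 0, so the call returns None, and `bool(None)` is False.

False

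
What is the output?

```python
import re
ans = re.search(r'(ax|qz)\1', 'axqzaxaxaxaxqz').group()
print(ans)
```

axax

`\1` is not a pattern — it's the concrete string captured by group 1, re-applied verbatim.
Unlike `match`, `search` isn't anchored — it looks for the pattern anywhere in the string.
The match spans [4:8] → 'axax'.
Captured: group 1 = 'ax'.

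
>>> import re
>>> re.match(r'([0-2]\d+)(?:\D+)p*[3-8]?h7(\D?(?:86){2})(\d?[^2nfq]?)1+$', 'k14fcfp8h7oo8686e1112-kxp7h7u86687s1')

None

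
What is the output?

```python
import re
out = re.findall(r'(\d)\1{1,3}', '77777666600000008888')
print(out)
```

['7', '6', '0', '0', '8']

A backreference is literal: `\1` must see the identical characters the first group matched.
Scanning left to right: at [0:4] match '7777', group 1 = '7'; at [5:9] match '6666', group 1 = '6'; at [9:13] match '0000', group 1 = '0'; at [13:16] match '000', group 1 = '0'; at [16:20] match '8888', group 1 = '8'.
With a single group, `findall` returns only what that group captured — 5 items.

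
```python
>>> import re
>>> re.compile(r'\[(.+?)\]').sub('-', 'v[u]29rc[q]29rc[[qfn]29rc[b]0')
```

'v-29rc-29rc-29rc-0'

Matches: at [1:4] → '[u]'; at [8:11] → '[q]'; at [15:21] → '[[qfn]'; at [25:28] → '[b]'.
`sub` substitutes '-' at each match site.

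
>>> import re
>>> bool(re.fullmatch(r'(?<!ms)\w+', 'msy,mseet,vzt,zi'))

`re.fullmatch` requires the pattern to consume the entire string.
Here the pattern can't cover the whole string, so the call returns None, and `bool(None)` is False.

False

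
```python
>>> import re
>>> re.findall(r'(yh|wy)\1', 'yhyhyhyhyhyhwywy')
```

['yh', 'yh', 'yh', 'wy']

After group 1 captures some text, `\1` only succeeds where that same text appears again.
Matches: at [0:4] match 'yhyh', group 1 = 'yh'; at [4:8] match 'yhyh', group 1 = 'yh'; at [8:12] match 'yhyh', group 1 = 'yh'; at [12:16] match 'wywy', group 1 = 'wy'.
Because there's exactly one group, `findall` drops the full match and keeps group 1 from each hit.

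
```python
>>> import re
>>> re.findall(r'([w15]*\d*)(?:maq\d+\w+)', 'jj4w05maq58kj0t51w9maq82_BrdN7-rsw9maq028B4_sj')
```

One capturing group, so `findall` returns just the captured substring from each match — 2 in all.

['w05', 'w9']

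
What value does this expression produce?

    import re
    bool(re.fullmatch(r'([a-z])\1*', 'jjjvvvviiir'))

False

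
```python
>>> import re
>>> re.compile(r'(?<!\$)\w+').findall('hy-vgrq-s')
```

Because the assertion is negative and zero-width, positions next to the forbidden text are skipped.
No capturing groups, so `findall` returns the 3 full match strings.

['hy', 'vgrq', 's']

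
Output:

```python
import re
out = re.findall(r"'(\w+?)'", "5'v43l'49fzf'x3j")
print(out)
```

['v43l']

Walking the string: at [1:7] match "'v43l'", group 1 = 'v43l'.
One capturing group, so `findall` returns just the captured substring from the one match — 1 in all.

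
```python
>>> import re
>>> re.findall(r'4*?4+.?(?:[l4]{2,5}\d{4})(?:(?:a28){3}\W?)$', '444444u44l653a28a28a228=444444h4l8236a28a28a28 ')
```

Pattern: zero or more of a literal '4' (lazy), then one or more of the literal '4', then optionally any character; then 2 to 5 of one of [l4], then exactly 4 of a digit (non-capturing group); then the literal 'a28' repeated 3 times, then optionally a non-word character (non-capturing group); then anchored at the end.
Matches: at [24:47] → '444444h4l8236a28a28a28 '.
With no groups in the pattern, `findall` gives back each whole match — 1 here.

['444444h4l8236a28a28a28 ']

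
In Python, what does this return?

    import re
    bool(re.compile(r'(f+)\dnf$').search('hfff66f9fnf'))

False

Here nothing in the string fits, so the call returns None, and `bool(None)` is False.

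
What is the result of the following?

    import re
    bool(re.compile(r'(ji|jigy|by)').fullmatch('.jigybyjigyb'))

False

`re.fullmatch` requires the pattern to consume the entire string.
Here there's no way to consume every character, so the call returns None, and `bool(None)` is False.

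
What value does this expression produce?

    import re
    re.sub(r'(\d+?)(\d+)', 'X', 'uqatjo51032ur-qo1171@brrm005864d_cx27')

'uqatjoXur-qoX@brrmXd_cxX'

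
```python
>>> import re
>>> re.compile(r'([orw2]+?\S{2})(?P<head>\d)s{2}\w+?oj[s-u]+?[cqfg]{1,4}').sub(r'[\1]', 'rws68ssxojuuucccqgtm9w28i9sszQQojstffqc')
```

With the lazy modifier that quantifier settles for the fewest repetitions that let the rest of the pattern succeed (the atoms after it are unaffected and can still be greedy).
The replacement refers to a captured group, so each match is rewritten using its own captured text.

'[rws6]gtm9[w28i]'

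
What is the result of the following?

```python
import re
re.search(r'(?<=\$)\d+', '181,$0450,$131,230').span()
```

The lookaround is zero-width — it requires the adjacent text to match without consuming it, so the asserted text isn't part of the match.
The match spans [5:9] → '0450'.

(5, 9)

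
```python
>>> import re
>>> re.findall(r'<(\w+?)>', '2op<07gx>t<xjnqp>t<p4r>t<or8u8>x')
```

Matches: at [3:9] match '<07gx>', group 1 = '07gx'; at [10:17] match '<xjnqp>', group 1 = 'xjnqp'; at [18:23] match '<p4r>', group 1 = 'p4r'; at [24:31] match '<or8u8>', group 1 = 'or8u8'.
Because there's exactly one group, `findall` drops the full match and keeps group 1 from each hit.

['07gx', 'xjnqp', 'p4r', 'or8u8']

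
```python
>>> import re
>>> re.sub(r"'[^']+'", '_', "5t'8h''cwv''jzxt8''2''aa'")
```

'5t_____'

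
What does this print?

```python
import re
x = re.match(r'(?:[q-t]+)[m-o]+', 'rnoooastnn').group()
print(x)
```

rnooo

`re.match` only tries the pattern at the start of the string.
The match spans [0:5] → 'rnooo'.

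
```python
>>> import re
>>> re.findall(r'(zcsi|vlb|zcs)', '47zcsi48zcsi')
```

['zcsi', 'zcsi']

`|` is ordered: at each position the engine commits to the first alternative that works.
Matches: at [2:6] match 'zcsi', group 1 = 'zcsi'; at [8:12] match 'zcsi', group 1 = 'zcsi'.
With a single group, `findall` returns only what that group captured — 2 items.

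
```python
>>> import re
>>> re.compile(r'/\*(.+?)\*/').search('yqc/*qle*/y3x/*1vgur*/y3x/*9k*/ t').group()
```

'/*qle*/'

The match spans [3:10] → '/*qle*/'.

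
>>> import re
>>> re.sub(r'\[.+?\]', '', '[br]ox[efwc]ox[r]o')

The `?` after the quantifier makes it lazy — it takes as little as possible before letting the rest of the pattern try.
Each match is replaced by ''.

'oxoxo'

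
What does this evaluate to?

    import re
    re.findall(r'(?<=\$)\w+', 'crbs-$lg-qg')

The lookaround is zero-width — it requires the adjacent text to match without consuming it, so the asserted text isn't part of the match.
Since nothing is captured, `findall` lists the 1 matched substring directly.

['lg']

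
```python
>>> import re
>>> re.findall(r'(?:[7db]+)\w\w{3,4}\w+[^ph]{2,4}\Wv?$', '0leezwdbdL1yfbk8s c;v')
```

['dbdL1yfbk8s c;v']

Since nothing is captured, `findall` lists the 1 matched substring directly.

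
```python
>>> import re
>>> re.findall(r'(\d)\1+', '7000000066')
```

The backreference `\1` re-matches whatever the first group consumed, character for character.
Scanning left to right: at [1:8] match '0000000', group 1 = '0'; at [8:10] match '66', group 1 = '6'.
`findall` collects group 1 from each match (2 total).

['0', '6']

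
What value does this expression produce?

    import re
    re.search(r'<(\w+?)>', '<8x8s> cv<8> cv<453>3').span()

(0, 6)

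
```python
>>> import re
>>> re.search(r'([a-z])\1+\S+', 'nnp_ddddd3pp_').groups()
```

('n',)

`\1` is not a pattern — it's the concrete string captured by group 1, re-applied verbatim.
`search` walks the string left to right and returns the first match it finds.
The match spans [0:13] → 'nnp_ddddd3pp_'.
Captured: group 1 = 'n'.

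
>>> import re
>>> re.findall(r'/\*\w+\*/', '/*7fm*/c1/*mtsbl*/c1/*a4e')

['/*7fm*/', '/*mtsbl*/']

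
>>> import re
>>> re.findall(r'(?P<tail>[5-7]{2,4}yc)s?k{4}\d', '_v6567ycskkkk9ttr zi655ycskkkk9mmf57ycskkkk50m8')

['6567yc', '655yc', '57yc']

Pattern: 2 to 4 of a character in [5-7], then the literal 'yc' (captured as 'tail'); then optionally a literal 's', then exactly 4 of a literal 'k', then a digit.
Scanning left to right: at [2:14] match '6567ycskkkk9', group 1 = '6567yc'; at [20:31] match '655ycskkkk9', group 1 = '655yc'; at [34:44] match '57ycskkkk5', group 1 = '57yc'.
One capturing group, so `findall` returns just the captured substring from each match — 3 in all.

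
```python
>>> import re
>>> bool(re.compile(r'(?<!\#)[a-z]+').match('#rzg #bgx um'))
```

False

A negative assertion filters positions out without eating any characters.
`re.match` only tries the pattern at the start of the string.
Here the pattern fails at index 0, so the call returns None, and `bool(None)` is False.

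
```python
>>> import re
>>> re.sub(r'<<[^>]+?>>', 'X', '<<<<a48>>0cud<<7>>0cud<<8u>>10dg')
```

'X0cudX0cudX10dg'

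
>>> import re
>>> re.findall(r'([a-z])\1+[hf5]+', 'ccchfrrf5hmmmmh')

['c', 'r', 'm']

After group 1 captures some text, `\1` only succeeds where that same text appears again.
One capturing group, so `findall` returns just the captured substring from each match — 3 in all.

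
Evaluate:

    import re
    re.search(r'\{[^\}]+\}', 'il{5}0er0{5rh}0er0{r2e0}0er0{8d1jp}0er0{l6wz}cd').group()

Unlike `match`, `search` isn't anchored — it looks for the pattern anywhere in the string.
The match spans [2:5] → '{5}'.

'{5}'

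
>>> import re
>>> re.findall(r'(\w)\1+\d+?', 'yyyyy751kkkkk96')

['y', 'k']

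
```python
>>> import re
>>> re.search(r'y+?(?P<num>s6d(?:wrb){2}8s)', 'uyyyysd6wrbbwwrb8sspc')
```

None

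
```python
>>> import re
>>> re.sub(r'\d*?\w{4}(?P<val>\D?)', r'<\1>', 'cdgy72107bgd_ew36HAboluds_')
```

'<><><_><H><u>ds_'

This matches zero or more of a digit (lazy); then exactly 4 of a word character; then optionally a non-digit (captured as 'val').
The `?` after the quantifier makes it lazy — it takes as little as possible before letting the rest of the pattern try.
Matches: at [0:4] → 'cdgy'; at [4:8] → '7210'; at [8:13] → '7bgd_'; at [13:18] → 'ew36H'; at [18:23] → 'Abolu'.
`\1` in the replacement pulls in group 1's text for each match.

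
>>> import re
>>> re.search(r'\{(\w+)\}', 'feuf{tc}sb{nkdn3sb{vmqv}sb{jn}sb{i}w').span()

The match spans [4:8] → '{tc}'.

(4, 8)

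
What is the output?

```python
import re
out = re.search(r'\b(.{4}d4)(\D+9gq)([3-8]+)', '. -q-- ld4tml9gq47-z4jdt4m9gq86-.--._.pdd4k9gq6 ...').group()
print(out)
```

-- ld4tml9gq47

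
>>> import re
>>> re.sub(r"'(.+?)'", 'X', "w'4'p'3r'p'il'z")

'wXpXpXz'

Matches: at [1:4] → "'4'"; at [5:9] → "'3r'"; at [10:14] → "'il'".
`sub` substitutes 'X' at each match site.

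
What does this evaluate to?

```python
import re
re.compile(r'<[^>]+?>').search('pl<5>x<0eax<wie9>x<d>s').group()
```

'<5>'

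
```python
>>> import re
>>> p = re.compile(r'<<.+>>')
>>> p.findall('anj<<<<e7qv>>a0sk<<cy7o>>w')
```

['<<<<e7qv>>a0sk<<cy7o>>']

`findall` yields the raw match text (1 of them) because the pattern has no groups.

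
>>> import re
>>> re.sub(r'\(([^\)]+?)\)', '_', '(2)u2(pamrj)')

Matches: at [0:3] → '(2)'; at [5:12] → '(pamrj)'.
Every occurrence is swapped for '_'.

'_u2_'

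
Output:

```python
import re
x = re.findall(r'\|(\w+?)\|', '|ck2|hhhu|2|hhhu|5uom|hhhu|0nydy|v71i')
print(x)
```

['ck2', '2', '5uom', '0nydy']

`findall` collects group 1 from each match (4 total).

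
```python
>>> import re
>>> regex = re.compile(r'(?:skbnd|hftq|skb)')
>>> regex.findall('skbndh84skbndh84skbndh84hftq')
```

['skbnd', 'skbnd', 'skbnd', 'hftq']

`|` is ordered: at each position the engine commits to the first alternative that works.
Scanning left to right: at [0:5] → 'skbnd'; at [8:13] → 'skbnd'; at [16:21] → 'skbnd'; at [24:28] → 'hftq'.
`findall` yields the raw match text (4 of them) because the pattern has no groups.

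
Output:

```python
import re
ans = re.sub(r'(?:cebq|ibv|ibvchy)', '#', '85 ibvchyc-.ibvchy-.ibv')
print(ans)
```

Alternation isn't longest-match — the leftmost alternative that fits at this position is chosen.
Each match is replaced by '#'.

85 #chyc-.#chy-.#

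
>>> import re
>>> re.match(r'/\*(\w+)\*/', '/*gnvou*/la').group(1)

'gnvou'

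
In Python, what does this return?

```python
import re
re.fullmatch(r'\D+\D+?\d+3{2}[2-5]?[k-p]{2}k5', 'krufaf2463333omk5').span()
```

`re.fullmatch` requires the pattern to consume the entire string.
The match spans [0:17] → 'krufaf2463333omk5'.

(0, 17)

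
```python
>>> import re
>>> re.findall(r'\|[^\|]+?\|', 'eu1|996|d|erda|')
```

Scanning left to right: at [3:8] → '|996|'; at [9:15] → '|erda|'.
Since nothing is captured, `findall` lists the 2 matched substrings directly.

['|996|', '|erda|']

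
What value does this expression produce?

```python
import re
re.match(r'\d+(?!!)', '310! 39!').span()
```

(0, 2)

The negative lookaround is zero-width — it rules out positions where the adjacent text would match, without consuming anything.
With `match`, the pattern is implicitly anchored at the beginning.
The match spans [0:2] → '31'.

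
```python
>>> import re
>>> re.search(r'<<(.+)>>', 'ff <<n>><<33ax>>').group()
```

The match spans [3:16] → '<<n>><<33ax>>'.

'<<n>><<33ax>>'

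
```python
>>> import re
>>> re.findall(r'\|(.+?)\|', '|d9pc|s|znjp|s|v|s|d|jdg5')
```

['d9pc', 'znjp', 'v', 'd']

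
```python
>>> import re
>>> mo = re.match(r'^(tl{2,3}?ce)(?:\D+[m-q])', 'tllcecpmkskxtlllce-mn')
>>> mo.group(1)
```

'tllce'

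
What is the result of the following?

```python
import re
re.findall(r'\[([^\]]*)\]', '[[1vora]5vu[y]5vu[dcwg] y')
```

['[1vora', 'y', 'dcwg']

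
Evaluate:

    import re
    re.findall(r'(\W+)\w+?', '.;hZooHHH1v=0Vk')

['.;', '=']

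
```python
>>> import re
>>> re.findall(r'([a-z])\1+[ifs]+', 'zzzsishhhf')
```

['z', 'h']

`\1` has to match the exact text group 1 already captured.
Matches: at [0:6] match 'zzzsis', group 1 = 'z'; at [6:10] match 'hhhf', group 1 = 'h'.
`findall` collects group 1 from each match (2 total).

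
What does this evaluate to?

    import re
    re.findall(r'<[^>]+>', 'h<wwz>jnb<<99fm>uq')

`findall` yields the raw match text (2 of them) because the pattern has no groups.

['<wwz>', '<<99fm>']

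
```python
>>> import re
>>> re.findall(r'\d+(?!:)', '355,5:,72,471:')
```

Because the assertion is negative and zero-width, positions next to the forbidden text are skipped.
Matches: at [0:3] → '355'; at [7:9] → '72'; at [10:12] → '47'.
With no groups in the pattern, `findall` gives back each whole match — 3 here.

['355', '72', '47']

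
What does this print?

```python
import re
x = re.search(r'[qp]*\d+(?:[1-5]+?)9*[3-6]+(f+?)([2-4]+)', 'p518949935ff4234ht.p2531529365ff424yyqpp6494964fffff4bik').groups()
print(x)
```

The match spans [0:16] → 'p518949935ff4234'.
Captured: group 1 = 'ff', group 2 = '4234'.

('ff', '4234')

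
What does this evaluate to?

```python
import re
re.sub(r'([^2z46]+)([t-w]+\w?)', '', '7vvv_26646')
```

'26646'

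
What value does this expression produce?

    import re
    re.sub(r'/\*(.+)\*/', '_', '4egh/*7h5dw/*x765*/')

'4egh_'

Matches: at [4:19] → '/*7h5dw/*x765*/'.
`sub` substitutes '_' at each match site.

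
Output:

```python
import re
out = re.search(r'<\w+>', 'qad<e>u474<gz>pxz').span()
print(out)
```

(3, 6)

The match spans [3:6] → '<e>'.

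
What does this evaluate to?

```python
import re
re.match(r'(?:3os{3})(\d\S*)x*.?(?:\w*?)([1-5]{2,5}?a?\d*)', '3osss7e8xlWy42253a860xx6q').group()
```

'3osss7e8xlWy42253a860'

With `match`, the pattern is implicitly anchored at the beginning.
The match spans [0:21] → '3osss7e8xlWy42253a860'.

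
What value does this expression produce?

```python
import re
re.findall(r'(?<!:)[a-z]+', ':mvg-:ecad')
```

Because the assertion is negative and zero-width, positions next to the forbidden text are skipped.
Walking the string: at [2:4] → 'vg'; at [7:10] → 'cad'.
With no groups in the pattern, `findall` gives back each whole match — 2 here.

['vg', 'cad']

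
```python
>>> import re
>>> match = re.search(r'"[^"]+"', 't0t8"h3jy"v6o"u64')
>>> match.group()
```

'"h3jy"'

The match spans [4:10] → '"h3jy"'.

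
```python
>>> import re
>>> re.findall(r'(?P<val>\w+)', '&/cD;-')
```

['cD']

The pattern matches one or more of a word character (captured as 'val').
Matches: at [2:4] match 'cD', group 1 = 'cD'.
One capturing group, so `findall` returns just the captured substring from the one match — 1 in all.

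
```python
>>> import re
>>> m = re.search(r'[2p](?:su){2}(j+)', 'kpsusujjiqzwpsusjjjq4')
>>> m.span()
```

The match spans [1:8] → 'psusujj'.

(1, 8)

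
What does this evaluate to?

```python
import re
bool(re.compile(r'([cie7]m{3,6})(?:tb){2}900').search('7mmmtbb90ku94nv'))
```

The pattern matches one of [cie7], then 3 to 6 of the literal 'm' (captured); then the literal 'tb' repeated 2 times, then the literal '900'.
`re.search` scans for the first position where the pattern succeeds.
Here the pattern never matches, so the call returns None, and `bool(None)` is False.

False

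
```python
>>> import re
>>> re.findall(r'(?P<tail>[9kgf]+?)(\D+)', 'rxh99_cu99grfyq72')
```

[('99', '_cu'), ('99', 'grfyq')]

The `?` after the quantifier makes it lazy — it takes as little as possible before letting the rest of the pattern try.
Multiple groups make `findall` return tuples — one 2-tuple for each match.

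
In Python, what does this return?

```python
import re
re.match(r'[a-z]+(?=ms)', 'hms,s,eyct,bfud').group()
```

'h'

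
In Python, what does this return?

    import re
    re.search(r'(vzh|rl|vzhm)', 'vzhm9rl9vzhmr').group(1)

'vzh'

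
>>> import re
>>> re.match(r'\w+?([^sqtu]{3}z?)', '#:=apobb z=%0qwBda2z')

None

Pattern: one or more of a word character (lazy); then exactly 3 of any character except [sqtu], then optionally the literal 'z' (captured).
`match` is anchored at position 0; if the pattern doesn't fit there, it returns None.
Here position 0 doesn't satisfy it, so the call returns None.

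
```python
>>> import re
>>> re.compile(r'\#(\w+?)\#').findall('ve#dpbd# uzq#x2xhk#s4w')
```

With a single group, `findall` returns only what that group captured — 2 items.

['dpbd', 'x2xhk']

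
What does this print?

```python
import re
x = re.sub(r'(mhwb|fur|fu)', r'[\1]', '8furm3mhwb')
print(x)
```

8[fur]m3[mhwb]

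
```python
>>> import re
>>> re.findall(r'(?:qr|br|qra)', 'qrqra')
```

Branches in `(...|...)` are attempted left-to-right; the first branch that allows the whole pattern to succeed is taken.
Walking the string: at [0:2] → 'qr'; at [2:4] → 'qr'.
No capturing groups, so `findall` returns the 2 full match strings.

['qr', 'qr']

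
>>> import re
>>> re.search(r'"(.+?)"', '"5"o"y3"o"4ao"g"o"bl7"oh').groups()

('5',)

The match spans [0:3] → '"5"'.
Captured: group 1 = '5'.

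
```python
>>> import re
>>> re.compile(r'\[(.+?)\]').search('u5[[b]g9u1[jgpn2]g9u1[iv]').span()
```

Because the quantifier is non-greedy, it stops expanding at the earliest point where the rest of the pattern can succeed.
The match spans [2:6] → '[[b]'.

(2, 6)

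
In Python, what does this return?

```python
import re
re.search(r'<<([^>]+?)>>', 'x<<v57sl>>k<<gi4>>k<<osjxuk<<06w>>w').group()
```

Unlike `match`, `search` isn't anchored — it looks for the pattern anywhere in the string.
The match spans [1:10] → '<<v57sl>>'.
Captured: group 1 = 'v57sl'.

'<<v57sl>>'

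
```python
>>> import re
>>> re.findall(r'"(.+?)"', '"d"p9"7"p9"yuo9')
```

['d', '7']

With the lazy modifier that quantifier settles for the fewest repetitions that let the rest of the pattern succeed (the atoms after it are unaffected and can still be greedy).
Because there's exactly one group, `findall` drops the full match and keeps group 1 from each hit.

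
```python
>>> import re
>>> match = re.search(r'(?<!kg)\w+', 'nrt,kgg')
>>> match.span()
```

Because the assertion is negative and zero-width, positions next to the forbidden text are skipped.
Unlike `match`, `search` isn't anchored — it looks for the pattern anywhere in the string.
The match spans [0:3] → 'nrt'.

(0, 3)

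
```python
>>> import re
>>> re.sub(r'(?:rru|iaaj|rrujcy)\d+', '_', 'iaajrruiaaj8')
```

Each match is replaced by '_'.

'iaajrru_'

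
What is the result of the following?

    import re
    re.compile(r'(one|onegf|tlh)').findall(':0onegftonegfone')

['one', 'one', 'one']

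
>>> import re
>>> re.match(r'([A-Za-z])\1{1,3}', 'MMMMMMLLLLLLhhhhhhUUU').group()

A backreference is literal: `\1` must see the identical characters the first group matched.
`match` is anchored at position 0; if the pattern doesn't fit there, it returns None.
The match spans [0:4] → 'MMMM'.
Captured: group 1 = 'M'.

'MMMM'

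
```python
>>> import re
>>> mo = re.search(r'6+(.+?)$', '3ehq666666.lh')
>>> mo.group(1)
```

'.lh'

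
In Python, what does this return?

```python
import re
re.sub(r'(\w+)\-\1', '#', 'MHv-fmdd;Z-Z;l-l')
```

'MHv-fmdd;#;#'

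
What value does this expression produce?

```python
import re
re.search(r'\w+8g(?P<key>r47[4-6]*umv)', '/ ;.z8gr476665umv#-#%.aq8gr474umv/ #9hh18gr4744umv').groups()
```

('r476665umv',)

The match spans [4:17] → 'z8gr476665umv'.
Captured: group 1 = 'r476665umv'.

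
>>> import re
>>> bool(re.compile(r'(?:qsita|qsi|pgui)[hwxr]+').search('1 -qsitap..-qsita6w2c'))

`re.search` tries every starting position until one works.
Here the pattern never matches, so the call returns None, and `bool(None)` is False.

False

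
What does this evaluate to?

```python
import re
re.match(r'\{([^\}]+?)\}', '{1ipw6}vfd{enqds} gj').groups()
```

('1ipw6',)

The match spans [0:7] → '{1ipw6}'.
Captured: group 1 = '1ipw6'.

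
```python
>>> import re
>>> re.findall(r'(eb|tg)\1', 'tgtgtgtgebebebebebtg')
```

['tg', 'tg', 'eb', 'eb']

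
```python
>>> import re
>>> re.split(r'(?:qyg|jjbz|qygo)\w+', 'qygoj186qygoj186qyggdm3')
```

['', '']

Matches to split on: at [0:23] → 'qygoj186qygoj186qyggdm3'.
Each match becomes a cut point; 2 segments remain.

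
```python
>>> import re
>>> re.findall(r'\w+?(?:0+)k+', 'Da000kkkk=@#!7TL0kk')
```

['Da000kkkk', '7TL0kk']

This matches one or more of a word character (lazy); then one or more of a literal '0' (non-capturing group); then one or more of a literal 'k'.
Matches: at [0:9] → 'Da000kkkk'; at [13:19] → '7TL0kk'.
With no groups in the pattern, `findall` gives back each whole match — 2 here.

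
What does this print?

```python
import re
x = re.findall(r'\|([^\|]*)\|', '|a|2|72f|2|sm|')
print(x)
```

`findall` collects group 1 from each match (3 total).

['a', '72f', 'sm']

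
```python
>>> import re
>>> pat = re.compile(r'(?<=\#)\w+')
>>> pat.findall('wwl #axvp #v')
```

Lookahead/lookbehind check context without consuming it, so the matched span excludes the asserted characters.
`findall` yields the raw match text (2 of them) because the pattern has no groups.

['axvp', 'v']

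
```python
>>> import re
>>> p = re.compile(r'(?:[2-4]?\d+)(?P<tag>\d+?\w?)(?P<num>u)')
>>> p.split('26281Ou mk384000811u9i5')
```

['', '1O', 'u', ' mk', '1', 'u', '9i5']

The pattern matches optionally a character in [2-4], then one or more of a digit (non-capturing group); then one or more of a digit (lazy), then optionally a word character (captured as 'tag'); then a literal 'u' (captured as 'num').
Matches to split on: at [0:7] → '26281Ou'; at [10:20] → '384000811u'.
Because the pattern has a capturing group, `split` also inserts each captured text between the pieces.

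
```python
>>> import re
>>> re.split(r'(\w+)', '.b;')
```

['.', 'b', ';']

The pattern matches one or more of a word character (captured).
Matches to split on: at [1:2] → 'b'.
Because the pattern has a capturing group, `split` also inserts each captured text between the pieces.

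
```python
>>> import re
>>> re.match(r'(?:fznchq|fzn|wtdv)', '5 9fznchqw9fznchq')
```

`match` is anchored at position 0; if the pattern doesn't fit there, it returns None.
Here position 0 doesn't satisfy it, so the call returns None.

None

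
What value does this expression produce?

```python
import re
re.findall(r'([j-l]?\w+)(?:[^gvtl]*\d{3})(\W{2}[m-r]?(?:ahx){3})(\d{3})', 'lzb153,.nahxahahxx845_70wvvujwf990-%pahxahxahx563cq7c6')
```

[('nahxahahxx845_70wvvujwf', '-%pahxahxahx', '563')]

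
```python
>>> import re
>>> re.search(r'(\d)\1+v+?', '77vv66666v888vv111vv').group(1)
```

The match spans [0:3] → '77v'.
Captured: group 1 = '7'.

'7'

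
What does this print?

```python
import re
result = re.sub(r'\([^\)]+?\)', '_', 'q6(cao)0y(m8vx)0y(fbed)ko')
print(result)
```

q6_0y_0y_ko

Matches: at [2:7] → '(cao)'; at [9:15] → '(m8vx)'; at [17:23] → '(fbed)'.
`sub` substitutes '_' at each match site.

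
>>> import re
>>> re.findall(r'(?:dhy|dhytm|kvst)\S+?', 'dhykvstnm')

['dhyk']

Walking the string: at [0:4] → 'dhyk'.
No capturing groups, so `findall` returns the 1 full match string.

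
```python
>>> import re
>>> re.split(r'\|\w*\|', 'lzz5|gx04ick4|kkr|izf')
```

['lzz5', 'kkr|izf']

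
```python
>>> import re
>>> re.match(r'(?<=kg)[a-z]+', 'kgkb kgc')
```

None

`re.match` won't scan ahead — the pattern has to work from the very first character.
Here the string doesn't start with a match, so the call returns None.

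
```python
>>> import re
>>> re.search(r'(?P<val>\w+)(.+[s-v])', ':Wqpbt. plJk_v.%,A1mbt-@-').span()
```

(1, 22)

The match spans [1:22] → 'Wqpbt. plJk_v.%,A1mbt'.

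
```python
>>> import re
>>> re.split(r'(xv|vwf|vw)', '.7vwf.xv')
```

Alternation tries branches left to right and keeps the first one that lets the overall match succeed at that position.
Matches to split on: at [2:5] → 'vwf'; at [6:8] → 'xv'.
`re.split` interleaves the captured-group text with the surrounding fragments.

['.7', 'vwf', '.', 'xv', '']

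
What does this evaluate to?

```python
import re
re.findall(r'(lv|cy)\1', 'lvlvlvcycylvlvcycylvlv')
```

['lv', 'cy', 'lv', 'cy', 'lv']

A backreference is literal: `\1` must see the identical characters the first group matched.
`findall` collects group 1 from each match (5 total).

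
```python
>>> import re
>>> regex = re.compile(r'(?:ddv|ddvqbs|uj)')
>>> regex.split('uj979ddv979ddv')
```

['', '979', '979', '']

The string is cut at each match, leaving 4 pieces.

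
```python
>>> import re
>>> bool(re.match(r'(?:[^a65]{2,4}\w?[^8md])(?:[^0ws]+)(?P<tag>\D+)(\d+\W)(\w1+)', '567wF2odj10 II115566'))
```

False

Pattern: 2 to 4 of any character except [a65], then optionally a word character, then any character except [8md] (non-capturing group); then one or more of any character except [0ws] (non-capturing group); then one or more of a non-digit (captured as 'tag'); then one or more of a digit, then a non-word character (captured); then a word character, then one or more of the literal '1' (captured).
`re.match` won't scan ahead — the pattern has to work from the very first character.
Here position 0 doesn't satisfy it, so the call returns None, and `bool(None)` is False.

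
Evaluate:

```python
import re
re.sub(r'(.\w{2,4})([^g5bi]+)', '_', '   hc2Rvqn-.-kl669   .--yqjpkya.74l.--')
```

'  _'

Pattern: any character, then 2 to 4 of a word character (captured); then one or more of any character except [g5bi] (captured).
Each match is replaced by '_'.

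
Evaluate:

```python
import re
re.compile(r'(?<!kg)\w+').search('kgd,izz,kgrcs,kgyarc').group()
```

'kgd'

A negative assertion filters positions out without eating any characters.
`re.search` tries every starting position until one works.
The match spans [0:3] → 'kgd'.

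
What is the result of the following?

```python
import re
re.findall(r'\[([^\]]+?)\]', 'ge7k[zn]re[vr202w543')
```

['zn']

Walking the string: at [4:8] match '[zn]', group 1 = 'zn'.
One capturing group, so `findall` returns just the captured substring from the one match — 1 in all.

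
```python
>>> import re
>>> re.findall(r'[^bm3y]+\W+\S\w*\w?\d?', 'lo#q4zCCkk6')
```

['lo#q4zCCkk6']

Pattern: one or more of any character except [bm3y], then one or more of a non-word character, then a non-whitespace character; then zero or more of a word character, then optionally a word character, then optionally a digit.
Walking the string: at [0:11] → 'lo#q4zCCkk6'.
No capturing groups, so `findall` returns the 1 full match string.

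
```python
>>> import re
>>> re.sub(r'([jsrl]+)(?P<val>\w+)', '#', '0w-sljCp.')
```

The pattern matches one or more of one of [jsrl] (captured); then one or more of a word character (captured as 'val').
Matches: at [3:8] → 'sljCp'.
`sub` substitutes '#' at each match site.

'0w-#.'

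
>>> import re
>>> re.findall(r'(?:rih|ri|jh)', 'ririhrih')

Branches in `(...|...)` are attempted left-to-right; the first branch that allows the whole pattern to succeed is taken.
Matches: at [0:2] → 'ri'; at [2:5] → 'rih'; at [5:8] → 'rih'.
With no groups in the pattern, `findall` gives back each whole match — 3 here.

['ri', 'rih', 'rih']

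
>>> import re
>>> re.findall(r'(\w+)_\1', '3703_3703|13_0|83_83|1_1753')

`\1` is not a pattern — it's the concrete string captured by group 1, re-applied verbatim.
Walking the string: at [0:9] match '3703_3703', group 1 = '3703'; at [15:20] match '83_83', group 1 = '83'; at [21:24] match '1_1', group 1 = '1'.
One capturing group, so `findall` returns just the captured substring from each match — 3 in all.

['3703', '83', '1']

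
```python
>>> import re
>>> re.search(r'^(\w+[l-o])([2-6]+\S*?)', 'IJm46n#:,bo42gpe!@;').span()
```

(0, 5)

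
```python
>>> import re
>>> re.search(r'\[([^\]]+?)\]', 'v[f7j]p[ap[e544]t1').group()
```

'[f7j]'

`search` walks the string left to right and returns the first match it finds.
The match spans [1:6] → '[f7j]'.
Captured: group 1 = 'f7j'.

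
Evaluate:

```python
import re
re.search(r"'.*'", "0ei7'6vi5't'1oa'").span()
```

`re.search` tries every starting position until one works.
The match spans [4:16] → "'6vi5't'1oa'".

(4, 16)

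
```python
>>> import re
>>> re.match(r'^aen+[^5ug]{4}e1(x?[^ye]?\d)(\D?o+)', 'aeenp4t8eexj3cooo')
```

None

The pattern matches anchored at the start of the string; then the literal 'ae', then one or more of a literal 'n'; then exactly 4 of any character except [5ug], then the literal 'e1'; then optionally a literal 'x', then optionally any character except [ye], then a digit (captured); then optionally a non-digit, then one or more of a literal 'o' (captured).
`re.match` only tries the pattern at the start of the string.
Here position 0 doesn't satisfy it, so the call returns None.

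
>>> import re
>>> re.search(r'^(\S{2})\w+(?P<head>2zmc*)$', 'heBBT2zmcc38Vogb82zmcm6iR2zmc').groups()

('he', '2zmc')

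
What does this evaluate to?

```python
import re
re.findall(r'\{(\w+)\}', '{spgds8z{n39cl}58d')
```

['n39cl']

Because there's exactly one group, `findall` drops the full match and keeps group 1 from the one hit.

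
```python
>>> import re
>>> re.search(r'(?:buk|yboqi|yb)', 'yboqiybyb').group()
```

'yboqi'

Alternation tries branches left to right and keeps the first one that lets the overall match succeed at that position.
`search` walks the string left to right and returns the first match it finds.
The match spans [0:5] → 'yboqi'.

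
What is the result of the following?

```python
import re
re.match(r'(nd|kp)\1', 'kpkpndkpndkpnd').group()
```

The backreference `\1` re-matches whatever the first group consumed, character for character.
`match` is anchored at position 0; if the pattern doesn't fit there, it returns None.
The match spans [0:4] → 'kpkp'.
Captured: group 1 = 'kp'.

'kpkp'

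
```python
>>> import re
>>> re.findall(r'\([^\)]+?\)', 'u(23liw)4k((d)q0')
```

['(23liw)', '((d)']

Walking the string: at [1:8] → '(23liw)'; at [10:14] → '((d)'.
Since nothing is captured, `findall` lists the 2 matched substrings directly.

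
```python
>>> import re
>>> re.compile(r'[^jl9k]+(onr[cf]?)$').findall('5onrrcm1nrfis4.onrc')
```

The pattern matches one or more of any character except [jl9k]; then the literal 'onr', then optionally one of [cf] (captured); then anchored at the end.
`findall` collects group 1 from the one match (1 total).

['onrc']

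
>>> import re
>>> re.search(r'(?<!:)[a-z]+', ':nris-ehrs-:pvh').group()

'ris'

The negative lookahead/lookbehind blocks any match where the forbidden context is present.
`re.search` scans for the first position where the pattern succeeds.
The match spans [2:5] → 'ris'.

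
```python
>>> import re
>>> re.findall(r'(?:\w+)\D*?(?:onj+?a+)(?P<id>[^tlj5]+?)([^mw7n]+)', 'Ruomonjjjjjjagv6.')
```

The pattern matches one or more of a word character (non-capturing group); then zero or more of a non-digit (lazy); then the literal 'on', then one or more of the literal 'j' (lazy), then one or more of a literal 'a' (non-capturing group); then one or more of any character except [tlj5] (lazy) (captured as 'id'); then one or more of any character except [mw7n] (captured).
A non-greedy quantifier consumes as few characters as it can — just enough that the remainder of the pattern still matches from where it stops; whatever follows it matches normally.
Scanning left to right: at [0:17] match 'Ruomonjjjjjjagv6.', groups = ('g', 'v6.').
Multiple groups make `findall` return tuples — one 2-tuple for the one match.

[('g', 'v6.')]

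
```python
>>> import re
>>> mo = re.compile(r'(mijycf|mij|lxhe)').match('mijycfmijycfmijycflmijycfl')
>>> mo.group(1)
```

'mijycf'

The regex engine tests alternatives in the order written; an earlier branch that matches wins even if a later one would match more.
`re.match` won't scan ahead — the pattern has to work from the very first character.
The match spans [0:6] → 'mijycf'.
Captured: group 1 = 'mijycf'.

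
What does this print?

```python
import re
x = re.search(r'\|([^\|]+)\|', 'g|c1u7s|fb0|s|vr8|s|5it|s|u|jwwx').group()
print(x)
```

Unlike `match`, `search` isn't anchored — it looks for the pattern anywhere in the string.
The match spans [1:8] → '|c1u7s|'.
Captured: group 1 = 'c1u7s'.

|c1u7s|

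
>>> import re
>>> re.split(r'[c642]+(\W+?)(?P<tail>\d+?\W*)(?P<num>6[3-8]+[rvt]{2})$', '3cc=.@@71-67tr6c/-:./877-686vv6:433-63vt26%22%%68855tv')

The pattern matches one or more of one of [c642]; then one or more of a non-word character (lazy) (captured); then one or more of a digit (lazy), then zero or more of a non-word character (captured as 'tail'); then the literal '6', then one or more of a character in [3-8], then exactly 2 of one of [rvt] (captured as 'num'); then anchored at the end.
Matches to split on: at [40:54] → '26%22%%68855tv'.
`re.split` interleaves the captured-group text with the surrounding fragments.

['3cc=.@@71-67tr6c/-:./877-686vv6:433-63vt', '%', '22%%', '68855tv', '']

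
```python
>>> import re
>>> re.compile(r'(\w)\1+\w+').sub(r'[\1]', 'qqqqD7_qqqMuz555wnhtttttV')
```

`\1` is not a pattern — it's the concrete string captured by group 1, re-applied verbatim.
Each match is replaced using the text its own group 1 captured.

'[q]'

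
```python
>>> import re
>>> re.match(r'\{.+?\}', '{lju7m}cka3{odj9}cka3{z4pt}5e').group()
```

'{lju7m}'

`re.match` won't scan ahead — the pattern has to work from the very first character.
The match spans [0:7] → '{lju7m}'.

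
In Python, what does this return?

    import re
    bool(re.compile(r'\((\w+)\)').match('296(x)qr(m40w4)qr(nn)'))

`re.match` only tries the pattern at the start of the string.
Here the pattern fails at index 0, so the call returns None, and `bool(None)` is False.

False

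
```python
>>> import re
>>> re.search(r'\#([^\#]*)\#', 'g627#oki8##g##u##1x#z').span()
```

`re.search` scans for the first position where the pattern succeeds.
The match spans [4:10] → '#oki8#'.
Captured: group 1 = 'oki8'.

(4, 10)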